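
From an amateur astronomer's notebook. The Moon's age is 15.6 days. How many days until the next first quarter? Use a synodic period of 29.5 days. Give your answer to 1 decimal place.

21.3 days

First quarter is 0.25 of the way through the cycle: age 0.25 × 29.5 = 7.375 d.
Already past this cycle's first quarter; the next is at 7.375 + 29.5 = 36.875 d, so 36.875 − 15.6 = 21.275 days.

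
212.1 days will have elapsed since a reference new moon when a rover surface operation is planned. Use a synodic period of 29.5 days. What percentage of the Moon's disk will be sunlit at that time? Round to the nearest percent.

212.1/29.5 = 7.190 lunations, so 7 complete cycles and 5.60 d into the next.
Phase angle: θ = 360°·(5.60 d)/(29.5 d) = 68.3°.
With cos θ = 0.369, the lit fraction is (1 − 0.369)/2 ≈ 0.315, so 32%.

32%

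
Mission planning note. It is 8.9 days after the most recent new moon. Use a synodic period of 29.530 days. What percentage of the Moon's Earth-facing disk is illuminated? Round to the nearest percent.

66%

Phase angle: θ = 360°·(8.9 d)/(29.530 d) = 108.5°.
cos 108.5° = (-0.317), so f = (1 − (-0.317))/2 = 0.659, so 66%.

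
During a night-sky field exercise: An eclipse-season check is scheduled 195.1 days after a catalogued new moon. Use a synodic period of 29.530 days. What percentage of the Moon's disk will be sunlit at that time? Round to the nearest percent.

89%

195.1/29.530 = 6.607 lunations, so 6 complete cycles and 17.92 d into the next.
Phase angle: θ = 360°·(17.92 d)/(29.530 d) = 218.5°.
cos 218.5° = (-0.783), so f = (1 − (-0.783))/2 = 0.892, so 89%.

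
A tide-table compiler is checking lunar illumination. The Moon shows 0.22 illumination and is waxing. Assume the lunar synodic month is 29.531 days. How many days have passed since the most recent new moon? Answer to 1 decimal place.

cos θ = 1 − 2f = 0.560, giving a principal value of 55.9°.
The Moon is waxing (0°–180°), so θ = 55.9° directly.
That fraction of the synodic month is 55.9/360 × 29.531 d ≈ 4.59 d.

4.6 days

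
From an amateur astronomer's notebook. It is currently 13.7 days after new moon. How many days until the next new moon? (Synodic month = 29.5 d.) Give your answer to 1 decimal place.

15.8 days

The next new moon completes the synodic month: 29.5 − 13.7 = 15.800 days.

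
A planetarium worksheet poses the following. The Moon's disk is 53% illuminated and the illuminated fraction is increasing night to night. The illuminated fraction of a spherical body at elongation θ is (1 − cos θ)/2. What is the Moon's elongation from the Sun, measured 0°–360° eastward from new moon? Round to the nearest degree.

cos θ = 1 − 2f = -0.060, giving a principal value of 93.4°.
The Moon is waxing (0°–180°), so θ = 93.4° directly.

93°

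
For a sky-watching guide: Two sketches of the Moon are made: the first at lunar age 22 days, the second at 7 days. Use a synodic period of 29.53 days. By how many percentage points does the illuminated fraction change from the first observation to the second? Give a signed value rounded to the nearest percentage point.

-6 pp

First observation: θ = 360°·22/29.53 = 268.2°, so f = 0.516.
Second observation: θ = 85.3°, f = 0.459.
Δf = 0.459 − 0.516 = -0.056, i.e. -6 pp.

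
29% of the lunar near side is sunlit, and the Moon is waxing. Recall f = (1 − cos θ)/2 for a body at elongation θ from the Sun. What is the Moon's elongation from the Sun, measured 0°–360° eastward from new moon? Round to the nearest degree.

From f = (1 − cos θ)/2: cos θ = 1 − 2×0.29 = 0.420; arccos → 65.2°.
Before full moon the principal value applies: θ = 65.2°.

65°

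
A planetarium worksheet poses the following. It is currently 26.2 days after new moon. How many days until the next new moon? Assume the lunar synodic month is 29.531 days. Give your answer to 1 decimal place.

3.3 days

The next new moon completes the synodic month: 29.531 − 26.2 = 3.331 days.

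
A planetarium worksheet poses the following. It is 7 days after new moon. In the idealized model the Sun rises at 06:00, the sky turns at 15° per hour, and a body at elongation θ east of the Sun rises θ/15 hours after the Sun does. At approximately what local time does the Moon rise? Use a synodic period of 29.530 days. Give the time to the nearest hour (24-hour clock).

The Moon has covered 7/29.530 of its cycle, so θ ≈ 360° × 7/29.530 = 85.3°.
The Moon trails the Sun by θ/15 = 85.3/15 ≈ 5.69 hours.
06:00 + 5.69 h ≈ 11:41 → 12:00 to the nearest hour.

12:00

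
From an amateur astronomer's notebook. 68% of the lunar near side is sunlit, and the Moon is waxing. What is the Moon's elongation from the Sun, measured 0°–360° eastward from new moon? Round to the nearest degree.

111°

From f = (1 − cos θ)/2: cos θ = 1 − 2×0.68 = -0.360; arccos → 111.1°.
The Moon is waxing (0°–180°), so θ = 111.1° directly.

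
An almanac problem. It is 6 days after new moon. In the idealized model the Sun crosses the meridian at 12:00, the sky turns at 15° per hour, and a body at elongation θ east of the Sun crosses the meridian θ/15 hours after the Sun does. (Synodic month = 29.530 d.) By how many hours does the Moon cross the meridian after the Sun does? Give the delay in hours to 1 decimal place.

4.9 h

Elongation θ = 360° × 6/29.530 ≈ 73.1°.
At 15° of sky rotation per hour, 73.1° corresponds to a 4.88 h lag.
So the Moon crosses the meridian 4.88 h after the Sun.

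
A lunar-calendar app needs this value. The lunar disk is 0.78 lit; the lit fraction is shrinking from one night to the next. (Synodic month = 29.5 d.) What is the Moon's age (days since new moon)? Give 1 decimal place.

19.3 days

From f = (1 − cos θ)/2: cos θ = 1 − 2×0.78 = -0.560; arccos → 124.1°.
Since the Moon is past full (waning), take the reflex angle: θ = 360° − 124.1° = 235.9°.
Age = 29.5 × 235.9°/360° ≈ 19.33 days.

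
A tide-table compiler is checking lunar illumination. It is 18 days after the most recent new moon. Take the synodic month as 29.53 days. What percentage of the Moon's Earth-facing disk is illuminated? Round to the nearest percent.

The Moon has covered 18/29.53 of its cycle, so θ ≈ 360° × 18/29.53 = 219.4°.
cos 219.4° = (-0.772), so f = (1 − (-0.772))/2 = 0.886, so 89%.

89%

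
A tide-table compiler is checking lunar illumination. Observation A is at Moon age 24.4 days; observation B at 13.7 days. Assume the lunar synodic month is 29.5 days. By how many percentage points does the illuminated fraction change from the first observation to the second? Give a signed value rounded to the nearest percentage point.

θ₁ = 360° × 24.4/29.5 = 297.8°, f₁ = (1 − cos θ₁)/2 = 0.267.
θ₂ = 360° × 13.7/29.5 = 167.2°, f₂ = (1 − cos θ₂)/2 = 0.988.
Change = f₂ − f₁ = +0.720 → +72 percentage points.

+72 percentage points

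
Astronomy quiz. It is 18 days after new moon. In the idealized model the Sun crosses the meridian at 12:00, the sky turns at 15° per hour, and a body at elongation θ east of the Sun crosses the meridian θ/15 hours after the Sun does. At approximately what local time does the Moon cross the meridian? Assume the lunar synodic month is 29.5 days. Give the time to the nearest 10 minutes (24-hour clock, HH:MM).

The Moon has covered 18/29.5 of its cycle, so θ ≈ 360° × 18/29.5 = 219.7°.
Delay after the Sun = 219.7° / (15°/h) ≈ 14.64 h.
12:00 + 14.644 h ≈ 02:39 → 02:40 to the nearest ten minutes.

02:40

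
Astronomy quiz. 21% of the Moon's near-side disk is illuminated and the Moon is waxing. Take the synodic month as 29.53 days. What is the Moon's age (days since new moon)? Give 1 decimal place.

cos θ = 1 − 2f = 0.580, giving a principal value of 54.5°.
Before full moon the principal value applies: θ = 54.5°.
At 360°/29.53 d per day, 54.5° corresponds to 4.47 days.

4.5 days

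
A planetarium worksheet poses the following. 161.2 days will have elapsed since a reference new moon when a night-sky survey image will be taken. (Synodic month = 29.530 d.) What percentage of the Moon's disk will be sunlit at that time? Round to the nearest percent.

161.2/29.530 = 5.459 lunations, so 5 complete cycles and 13.55 d into the next.
Elongation θ = 360° × 13.55/29.530 ≈ 165.2°.
cos 165.2° = (-0.967), so f = (1 − (-0.967))/2 = 0.983, so 98%.

98%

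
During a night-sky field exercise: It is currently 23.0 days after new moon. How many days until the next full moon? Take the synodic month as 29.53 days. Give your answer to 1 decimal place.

Full moon is 0.5 of the way through the cycle: age 0.5 × 29.53 = 14.765 d.
This lunation's full moon (14.765 d) has passed, so add one period: 44.295 − 23.0 = 21.295 days.

21.3 days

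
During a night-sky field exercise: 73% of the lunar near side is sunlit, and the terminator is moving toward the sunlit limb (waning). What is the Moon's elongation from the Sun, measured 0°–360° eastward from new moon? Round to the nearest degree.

cos θ = 1 − 2f = -0.460, giving a principal value of 117.4°.
A waning Moon lies in 180°–360°, so θ = 360° − 117.4° = 242.6°.

243°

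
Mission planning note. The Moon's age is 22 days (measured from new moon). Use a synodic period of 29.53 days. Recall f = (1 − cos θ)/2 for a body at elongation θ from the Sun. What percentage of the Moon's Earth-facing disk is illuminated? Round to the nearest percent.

52%

The Moon has covered 22/29.53 of its cycle, so θ ≈ 360° × 22/29.53 = 268.2°.
cos 268.2° = (-0.031), so f = (1 − (-0.031))/2 = 0.516, so 52%.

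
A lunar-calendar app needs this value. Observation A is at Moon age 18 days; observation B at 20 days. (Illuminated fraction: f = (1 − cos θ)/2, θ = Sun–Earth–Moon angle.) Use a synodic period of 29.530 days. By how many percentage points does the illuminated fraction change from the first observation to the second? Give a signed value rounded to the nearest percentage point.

First observation: θ = 360°·18/29.530 = 219.4°, so f = 0.886.
Second observation: θ = 243.8°, f = 0.721.
Δf = 0.721 − 0.886 = -0.166, i.e. -17 pp.

-17 pp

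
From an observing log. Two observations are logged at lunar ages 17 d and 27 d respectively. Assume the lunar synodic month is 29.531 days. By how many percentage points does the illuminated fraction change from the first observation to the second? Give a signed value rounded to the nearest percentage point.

-87 percentage points

First observation: θ = 360°·17/29.531 = 207.2°, so f = 0.945.
Second observation: θ = 329.1°, f = 0.071.
Δf = 0.071 − 0.945 = -0.874, i.e. -87 pp.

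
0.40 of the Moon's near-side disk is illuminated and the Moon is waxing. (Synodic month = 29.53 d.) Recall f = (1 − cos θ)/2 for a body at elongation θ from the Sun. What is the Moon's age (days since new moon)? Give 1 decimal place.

6.4 days

cos θ = 1 − 2f = 0.200, giving a principal value of 78.5°.
Waxing ⇒ before full, so θ = 78.5°.
Age = 29.53 × 78.5°/360° ≈ 6.44 days.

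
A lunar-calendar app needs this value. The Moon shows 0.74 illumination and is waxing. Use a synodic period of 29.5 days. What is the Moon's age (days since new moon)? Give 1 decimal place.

9.7 days

From f = (1 − cos θ)/2: cos θ = 1 − 2×0.74 = -0.480; arccos → 118.7°.
Before full moon the principal value applies: θ = 118.7°.
That fraction of the synodic month is 118.7/360 × 29.5 d ≈ 9.73 d.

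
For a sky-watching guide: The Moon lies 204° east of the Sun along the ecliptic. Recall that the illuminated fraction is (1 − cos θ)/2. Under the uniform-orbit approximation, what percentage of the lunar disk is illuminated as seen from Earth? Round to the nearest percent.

96%

cos 204° = (-0.914), so f = (1 − (-0.914))/2 = 0.957, i.e. 96%.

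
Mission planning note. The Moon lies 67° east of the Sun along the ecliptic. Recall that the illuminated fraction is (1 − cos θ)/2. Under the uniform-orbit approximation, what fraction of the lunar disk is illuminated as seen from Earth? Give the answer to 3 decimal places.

0.305

Half-versine of 67°: (1 − 0.391)/2 = 0.305.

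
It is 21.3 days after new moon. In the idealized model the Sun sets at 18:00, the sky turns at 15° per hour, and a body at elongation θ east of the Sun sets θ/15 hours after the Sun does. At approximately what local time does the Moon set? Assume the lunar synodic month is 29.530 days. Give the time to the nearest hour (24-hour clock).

11:00

The Moon has covered 21.3/29.530 of its cycle, so θ ≈ 360° × 21.3/29.530 = 259.7°.
The Moon trails the Sun by θ/15 = 259.7/15 ≈ 17.31 hours.
18:00 + 17.31 h ≈ 11:19 → 11:00 to the nearest hour.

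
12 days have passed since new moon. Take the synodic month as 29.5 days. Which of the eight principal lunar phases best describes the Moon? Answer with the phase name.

At 12/29.5 of the cycle, θ ≈ 146° — the waxing gibbous range.

waxing gibbous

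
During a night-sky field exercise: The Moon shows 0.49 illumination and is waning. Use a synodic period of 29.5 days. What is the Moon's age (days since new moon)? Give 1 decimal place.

Invert f = (1 − cos θ)/2 to get cos θ = 1 − 2(0.49) = 0.020, hence θ₀ = arccos 0.020 = 88.9°.
Since the Moon is past full (waning), take the reflex angle: θ = 360° − 88.9° = 271.1°.
At 360°/29.5 d per day, 271.1° corresponds to 22.22 days.

22.2 days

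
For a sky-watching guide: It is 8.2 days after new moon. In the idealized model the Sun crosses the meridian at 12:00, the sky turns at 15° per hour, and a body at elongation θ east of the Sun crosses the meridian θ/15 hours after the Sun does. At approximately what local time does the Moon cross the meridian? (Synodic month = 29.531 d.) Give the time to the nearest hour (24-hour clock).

19:00

Phase angle: θ = 360°·(8.2 d)/(29.531 d) = 100.0°.
At 15° of sky rotation per hour, 100.0° corresponds to a 6.66 h lag.
12:00 + 6.66 h ≈ 18:40 → 19:00 to the nearest hour.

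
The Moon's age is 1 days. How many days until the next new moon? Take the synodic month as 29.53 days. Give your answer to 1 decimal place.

The next new moon completes the synodic month: 29.53 − 1 = 28.530 days.

28.5 days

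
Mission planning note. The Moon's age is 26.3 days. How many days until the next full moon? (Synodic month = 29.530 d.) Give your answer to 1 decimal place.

Full moon is 0.5 of the way through the cycle: age 0.5 × 29.530 = 14.765 d.
This lunation's full moon (14.765 d) has passed, so add one period: 44.295 − 26.3 = 17.995 days.

18.0 days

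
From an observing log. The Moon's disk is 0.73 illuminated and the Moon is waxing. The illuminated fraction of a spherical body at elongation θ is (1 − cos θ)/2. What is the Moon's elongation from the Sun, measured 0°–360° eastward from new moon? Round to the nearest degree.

From f = (1 − cos θ)/2: cos θ = 1 − 2×0.73 = -0.460; arccos → 117.4°.
The Moon is waxing (0°–180°), so θ = 117.4° directly.

117°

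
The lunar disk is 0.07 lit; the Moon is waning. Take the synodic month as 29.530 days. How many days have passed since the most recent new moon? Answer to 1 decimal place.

27.0 days

From f = (1 − cos θ)/2: cos θ = 1 − 2×0.07 = 0.860; arccos → 30.7°.
Waning ⇒ past full, so θ = 360° − 30.7° = 329.3°.
At 360°/29.530 d per day, 329.3° corresponds to 27.01 days.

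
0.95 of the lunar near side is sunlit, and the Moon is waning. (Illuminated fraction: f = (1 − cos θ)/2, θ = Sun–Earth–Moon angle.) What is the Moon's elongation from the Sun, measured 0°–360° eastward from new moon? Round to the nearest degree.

206°

Invert f = (1 − cos θ)/2 to get cos θ = 1 − 2(0.95) = -0.900, hence θ₀ = arccos -0.900 = 154.2°.
Since the Moon is past full (waning), take the reflex angle: θ = 360° − 154.2° = 205.8°.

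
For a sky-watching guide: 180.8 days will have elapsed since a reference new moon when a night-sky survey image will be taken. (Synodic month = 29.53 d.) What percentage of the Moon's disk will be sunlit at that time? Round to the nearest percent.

14%

180.8 d spans 6 complete synodic months (6 × 29.53 = 177.18 d) plus 3.62 d.
The Moon has covered 3.62/29.53 of its cycle, so θ ≈ 360° × 3.62/29.53 = 44.1°.
Illuminated fraction = (1 − cos 44.1°)/2 = (1 − 0.718)/2 ≈ 0.141, so 14%.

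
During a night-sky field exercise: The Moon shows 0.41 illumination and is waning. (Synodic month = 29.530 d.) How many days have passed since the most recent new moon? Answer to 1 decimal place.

23.0 days

cos θ = 1 − 2f = 0.180, giving a principal value of 79.6°.
A waning Moon lies in 180°–360°, so θ = 360° − 79.6° = 280.4°.
At 360°/29.530 d per day, 280.4° corresponds to 23.00 days.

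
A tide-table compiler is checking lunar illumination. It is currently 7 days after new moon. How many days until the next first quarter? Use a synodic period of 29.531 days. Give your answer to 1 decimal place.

First quarter occurs at elongation 90°, i.e. at age 29.531 × 90/360 = 7.383 d.
That is 7.383 − 7 = 0.383 days ahead.

0.4 days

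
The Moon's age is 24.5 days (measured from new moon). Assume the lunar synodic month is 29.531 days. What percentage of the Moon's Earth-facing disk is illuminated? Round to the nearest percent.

26%

Phase angle: θ = 360°·(24.5 d)/(29.531 d) = 298.7°.
cos 298.7° = 0.480, so f = (1 − 0.480)/2 = 0.260, so 26%.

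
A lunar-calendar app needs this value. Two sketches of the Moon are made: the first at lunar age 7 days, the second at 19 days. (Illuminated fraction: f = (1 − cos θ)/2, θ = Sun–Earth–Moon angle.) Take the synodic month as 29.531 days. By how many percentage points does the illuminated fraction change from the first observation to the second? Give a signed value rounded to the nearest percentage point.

+35 percentage points

First observation: θ = 360°·7/29.531 = 85.3°, so f = 0.459.
Second observation: θ = 231.6°, f = 0.810.
Δf = 0.810 − 0.459 = +0.351, i.e. +35 pp.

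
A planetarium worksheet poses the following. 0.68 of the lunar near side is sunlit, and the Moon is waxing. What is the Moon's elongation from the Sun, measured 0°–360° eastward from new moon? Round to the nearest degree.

111°

Invert f = (1 − cos θ)/2 to get cos θ = 1 − 2(0.68) = -0.360, hence θ₀ = arccos -0.360 = 111.1°.
Before full moon the principal value applies: θ = 111.1°.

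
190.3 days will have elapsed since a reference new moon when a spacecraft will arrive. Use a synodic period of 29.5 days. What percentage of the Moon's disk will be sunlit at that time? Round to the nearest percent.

98%

190.3 d spans 6 complete synodic months (6 × 29.5 = 177.00 d) plus 13.30 d.
Elongation θ = 360° × 13.30/29.5 ≈ 162.3°.
With cos θ = (-0.953), the lit fraction is (1 − (-0.953))/2 ≈ 0.976, so 98%.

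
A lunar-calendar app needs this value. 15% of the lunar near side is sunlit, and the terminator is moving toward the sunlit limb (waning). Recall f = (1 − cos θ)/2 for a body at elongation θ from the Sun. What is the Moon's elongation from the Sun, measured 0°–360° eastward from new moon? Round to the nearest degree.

314°

cos θ = 1 − 2f = 0.700, giving a principal value of 45.6°.
Since the Moon is past full (waning), take the reflex angle: θ = 360° − 45.6° = 314.4°.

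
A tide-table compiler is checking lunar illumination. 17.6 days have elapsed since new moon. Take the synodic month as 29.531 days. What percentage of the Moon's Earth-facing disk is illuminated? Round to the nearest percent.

91%

Phase angle: θ = 360°·(17.6 d)/(29.531 d) = 214.6°.
cos 214.6° = (-0.824), so f = (1 − (-0.824))/2 = 0.912, so 91%.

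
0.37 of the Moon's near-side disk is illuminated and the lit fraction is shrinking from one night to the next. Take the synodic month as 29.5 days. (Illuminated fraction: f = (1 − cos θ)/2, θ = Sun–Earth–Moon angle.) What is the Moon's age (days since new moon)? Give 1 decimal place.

23.4 days

Invert f = (1 − cos θ)/2 to get cos θ = 1 − 2(0.37) = 0.260, hence θ₀ = arccos 0.260 = 74.9°.
A waning Moon lies in 180°–360°, so θ = 360° − 74.9° = 285.1°.
Age = 29.5 × 285.1°/360° ≈ 23.36 days.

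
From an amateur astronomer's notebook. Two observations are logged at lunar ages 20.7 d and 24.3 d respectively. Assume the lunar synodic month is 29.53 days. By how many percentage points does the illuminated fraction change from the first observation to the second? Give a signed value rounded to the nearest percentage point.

θ₁ = 360° × 20.7/29.53 = 252.4°, f₁ = (1 − cos θ₁)/2 = 0.652.
θ₂ = 360° × 24.3/29.53 = 296.2°, f₂ = (1 − cos θ₂)/2 = 0.279.
Change = f₂ − f₁ = -0.373 → -37 percentage points.

-37 pp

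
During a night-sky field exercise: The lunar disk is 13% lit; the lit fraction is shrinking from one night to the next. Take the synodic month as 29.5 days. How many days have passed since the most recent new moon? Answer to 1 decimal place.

From f = (1 − cos θ)/2: cos θ = 1 − 2×0.13 = 0.740; arccos → 42.3°.
A waning Moon lies in 180°–360°, so θ = 360° − 42.3° = 317.7°.
At 360°/29.5 d per day, 317.7° corresponds to 26.04 days.

26.0 days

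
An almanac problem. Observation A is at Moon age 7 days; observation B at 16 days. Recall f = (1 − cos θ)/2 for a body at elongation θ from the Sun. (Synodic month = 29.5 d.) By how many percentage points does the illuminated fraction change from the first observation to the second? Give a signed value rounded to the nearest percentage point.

+52 percentage points

θ₁ = 360° × 7/29.5 = 85.4°, f₁ = (1 − cos θ₁)/2 = 0.460.
θ₂ = 360° × 16/29.5 = 195.3°, f₂ = (1 − cos θ₂)/2 = 0.982.
Change = f₂ − f₁ = +0.522 → +52 percentage points.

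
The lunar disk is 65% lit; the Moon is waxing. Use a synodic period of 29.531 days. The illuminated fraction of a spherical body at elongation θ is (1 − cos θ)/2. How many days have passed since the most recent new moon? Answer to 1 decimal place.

8.8 days

Invert f = (1 − cos θ)/2 to get cos θ = 1 − 2(0.65) = -0.300, hence θ₀ = arccos -0.300 = 107.5°.
Before full moon the principal value applies: θ = 107.5°.
At 360°/29.531 d per day, 107.5° corresponds to 8.81 days.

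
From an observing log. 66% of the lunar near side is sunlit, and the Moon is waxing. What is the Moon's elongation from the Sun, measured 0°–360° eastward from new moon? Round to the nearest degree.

109°

From f = (1 − cos θ)/2: cos θ = 1 − 2×0.66 = -0.320; arccos → 108.7°.
Waxing ⇒ before full, so θ = 108.7°.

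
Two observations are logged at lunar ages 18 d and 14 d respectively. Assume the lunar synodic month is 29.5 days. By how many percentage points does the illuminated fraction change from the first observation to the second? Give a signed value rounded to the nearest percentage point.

θ₁ = 360° × 18/29.5 = 219.7°, f₁ = (1 − cos θ₁)/2 = 0.885.
θ₂ = 360° × 14/29.5 = 170.8°, f₂ = (1 − cos θ₂)/2 = 0.994.
Change = f₂ − f₁ = +0.109 → +11 percentage points.

+11 pp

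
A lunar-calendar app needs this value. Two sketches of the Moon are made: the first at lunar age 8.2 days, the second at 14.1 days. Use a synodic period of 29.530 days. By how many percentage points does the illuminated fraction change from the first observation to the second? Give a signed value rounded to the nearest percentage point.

First observation: θ = 360°·8.2/29.530 = 100.0°, so f = 0.587.
Second observation: θ = 171.9°, f = 0.995.
Δf = 0.995 − 0.587 = +0.408, i.e. +41 pp.

+41 pp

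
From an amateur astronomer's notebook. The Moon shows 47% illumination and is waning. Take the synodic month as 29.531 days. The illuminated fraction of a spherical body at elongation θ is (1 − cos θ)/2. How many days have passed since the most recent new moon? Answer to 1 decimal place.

Invert f = (1 − cos θ)/2 to get cos θ = 1 − 2(0.47) = 0.060, hence θ₀ = arccos 0.060 = 86.6°.
Waning ⇒ past full, so θ = 360° − 86.6° = 273.4°.
Age = 29.531 × 273.4°/360° ≈ 22.43 days.

22.4 days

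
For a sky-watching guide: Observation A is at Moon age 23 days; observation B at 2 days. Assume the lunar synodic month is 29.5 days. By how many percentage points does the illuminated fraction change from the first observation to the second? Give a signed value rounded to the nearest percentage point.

-36 pp

First observation: θ = 360°·23/29.5 = 280.7°, so f = 0.407.
Second observation: θ = 24.4°, f = 0.045.
Δf = 0.045 − 0.407 = -0.363, i.e. -36 pp.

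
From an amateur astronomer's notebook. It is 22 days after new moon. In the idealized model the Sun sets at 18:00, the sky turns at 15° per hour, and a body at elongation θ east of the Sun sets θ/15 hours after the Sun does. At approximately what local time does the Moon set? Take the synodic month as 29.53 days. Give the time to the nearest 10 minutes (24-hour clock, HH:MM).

11:50

Elongation θ = 360° × 22/29.53 ≈ 268.2°.
The Moon trails the Sun by θ/15 = 268.2/15 ≈ 17.88 hours.
18:00 + 17.880 h ≈ 11:53 → 11:50 to the nearest ten minutes.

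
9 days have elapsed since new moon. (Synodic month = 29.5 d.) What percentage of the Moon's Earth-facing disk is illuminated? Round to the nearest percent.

67%

Elongation θ = 360° × 9/29.5 ≈ 109.8°.
With cos θ = (-0.339), the lit fraction is (1 − (-0.339))/2 ≈ 0.670, so 67%.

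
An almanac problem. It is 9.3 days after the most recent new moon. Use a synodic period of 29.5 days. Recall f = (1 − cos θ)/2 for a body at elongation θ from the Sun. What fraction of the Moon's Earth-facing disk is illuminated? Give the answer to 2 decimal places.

0.70

Elongation θ = 360° × 9.3/29.5 ≈ 113.5°.
cos 113.5° = (-0.399), so f = (1 − (-0.399))/2 = 0.699.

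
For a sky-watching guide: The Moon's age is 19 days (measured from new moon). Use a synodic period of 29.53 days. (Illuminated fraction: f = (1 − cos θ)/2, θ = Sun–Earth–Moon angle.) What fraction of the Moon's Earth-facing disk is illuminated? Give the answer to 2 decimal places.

Phase angle: θ = 360°·(19 d)/(29.53 d) = 231.6°.
With cos θ = (-0.621), the lit fraction is (1 − (-0.621))/2 ≈ 0.810.

0.81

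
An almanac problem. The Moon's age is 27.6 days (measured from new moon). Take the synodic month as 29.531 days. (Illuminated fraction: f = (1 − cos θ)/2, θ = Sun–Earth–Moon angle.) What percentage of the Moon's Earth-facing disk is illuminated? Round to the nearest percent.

4%

Phase angle: θ = 360°·(27.6 d)/(29.531 d) = 336.5°.
cos 336.5° = 0.917, so f = (1 − 0.917)/2 = 0.042, so 4%.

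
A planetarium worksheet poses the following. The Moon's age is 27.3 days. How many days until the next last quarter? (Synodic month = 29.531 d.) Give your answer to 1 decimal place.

Last quarter is 0.75 of the way through the cycle: age 0.75 × 29.531 = 22.148 d.
Already past this cycle's last quarter; the next is at 22.148 + 29.531 = 51.679 d, so 51.679 − 27.3 = 24.379 days.

24.4 days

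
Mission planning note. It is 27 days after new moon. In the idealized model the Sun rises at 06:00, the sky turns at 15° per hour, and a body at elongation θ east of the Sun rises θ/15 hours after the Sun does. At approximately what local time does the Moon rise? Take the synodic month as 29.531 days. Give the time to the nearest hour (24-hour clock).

04:00

Phase angle: θ = 360°·(27 d)/(29.531 d) = 329.1°.
The Moon trails the Sun by θ/15 = 329.1/15 ≈ 21.94 hours.
06:00 + 21.94 h ≈ 03:57 → 04:00 to the nearest hour.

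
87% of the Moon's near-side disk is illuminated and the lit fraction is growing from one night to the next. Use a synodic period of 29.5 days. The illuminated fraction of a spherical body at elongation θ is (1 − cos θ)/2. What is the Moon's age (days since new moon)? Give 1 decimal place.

11.3 days

cos θ = 1 − 2f = -0.740, giving a principal value of 137.7°.
Before full moon the principal value applies: θ = 137.7°.
Age = 29.5 × 137.7°/360° ≈ 11.29 days.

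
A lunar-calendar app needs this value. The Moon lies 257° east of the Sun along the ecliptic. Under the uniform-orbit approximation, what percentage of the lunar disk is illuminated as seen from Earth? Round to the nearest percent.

cos 257° = (-0.225), so f = (1 − (-0.225))/2 = 0.612, i.e. 61%.

61%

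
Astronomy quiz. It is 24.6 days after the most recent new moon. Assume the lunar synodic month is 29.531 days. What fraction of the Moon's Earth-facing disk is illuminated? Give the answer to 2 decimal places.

Phase angle: θ = 360°·(24.6 d)/(29.531 d) = 299.9°.
Illuminated fraction = (1 − cos 299.9°)/2 = (1 − 0.498)/2 ≈ 0.251.

0.25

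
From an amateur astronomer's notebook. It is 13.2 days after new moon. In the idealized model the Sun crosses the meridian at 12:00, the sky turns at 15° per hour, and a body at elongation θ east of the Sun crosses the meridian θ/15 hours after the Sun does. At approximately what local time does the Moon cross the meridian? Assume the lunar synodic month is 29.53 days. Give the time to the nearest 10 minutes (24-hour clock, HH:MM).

Phase angle: θ = 360°·(13.2 d)/(29.53 d) = 160.9°.
Delay after the Sun = 160.9° / (15°/h) ≈ 10.73 h.
12:00 + 10.728 h ≈ 22:44 → 22:40 to the nearest ten minutes.

22:40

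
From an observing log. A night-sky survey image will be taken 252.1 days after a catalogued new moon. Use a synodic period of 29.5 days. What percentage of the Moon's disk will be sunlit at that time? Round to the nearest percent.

98%

Reduce mod P: 252.1 − 8×29.5 = 16.10 d into the current lunation.
Elongation θ = 360° × 16.10/29.5 ≈ 196.5°.
cos 196.5° = (-0.959), so f = (1 − (-0.959))/2 = 0.979, so 98%.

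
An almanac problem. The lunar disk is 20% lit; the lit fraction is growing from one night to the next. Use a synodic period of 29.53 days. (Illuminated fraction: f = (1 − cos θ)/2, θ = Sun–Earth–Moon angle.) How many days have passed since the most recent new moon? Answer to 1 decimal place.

cos θ = 1 − 2f = 0.600, giving a principal value of 53.1°.
The Moon is waxing (0°–180°), so θ = 53.1° directly.
That fraction of the synodic month is 53.1/360 × 29.53 d ≈ 4.36 d.

4.4 days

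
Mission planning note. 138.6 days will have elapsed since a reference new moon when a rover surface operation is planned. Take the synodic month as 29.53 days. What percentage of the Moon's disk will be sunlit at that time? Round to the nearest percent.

Reduce mod P: 138.6 − 4×29.53 = 20.48 d into the current lunation.
Elongation θ = 360° × 20.48/29.53 ≈ 249.7°.
With cos θ = (-0.347), the lit fraction is (1 − (-0.347))/2 ≈ 0.674, so 67%.

67%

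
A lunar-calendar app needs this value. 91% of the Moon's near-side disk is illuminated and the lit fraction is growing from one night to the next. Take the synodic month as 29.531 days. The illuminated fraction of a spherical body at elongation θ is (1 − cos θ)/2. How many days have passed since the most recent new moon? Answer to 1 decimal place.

11.9 days

Invert f = (1 − cos θ)/2 to get cos θ = 1 − 2(0.91) = -0.820, hence θ₀ = arccos -0.820 = 145.1°.
Before full moon the principal value applies: θ = 145.1°.
Age = 29.531 × 145.1°/360° ≈ 11.90 days.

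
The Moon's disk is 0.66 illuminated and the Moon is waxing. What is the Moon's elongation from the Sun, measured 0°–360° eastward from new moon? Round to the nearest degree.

From f = (1 − cos θ)/2: cos θ = 1 − 2×0.66 = -0.320; arccos → 108.7°.
Waxing ⇒ before full, so θ = 108.7°.

109°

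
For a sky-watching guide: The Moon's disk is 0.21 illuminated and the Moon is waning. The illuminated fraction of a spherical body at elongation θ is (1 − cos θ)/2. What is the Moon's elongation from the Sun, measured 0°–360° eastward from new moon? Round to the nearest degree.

305°

From f = (1 − cos θ)/2: cos θ = 1 − 2×0.21 = 0.580; arccos → 54.5°.
Waning ⇒ past full, so θ = 360° − 54.5° = 305.5°.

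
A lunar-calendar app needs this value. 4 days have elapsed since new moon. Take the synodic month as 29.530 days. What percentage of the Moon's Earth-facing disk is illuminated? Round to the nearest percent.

The Moon has covered 4/29.530 of its cycle, so θ ≈ 360° × 4/29.530 = 48.8°.
Illuminated fraction = (1 − cos 48.8°)/2 = (1 − 0.659)/2 ≈ 0.170, so 17%.

17%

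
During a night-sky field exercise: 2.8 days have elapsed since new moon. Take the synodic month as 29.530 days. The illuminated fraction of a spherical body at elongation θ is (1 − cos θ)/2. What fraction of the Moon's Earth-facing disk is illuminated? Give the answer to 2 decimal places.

0.09

Elongation θ = 360° × 2.8/29.530 ≈ 34.1°.
With cos θ = 0.828, the lit fraction is (1 − 0.828)/2 ≈ 0.086.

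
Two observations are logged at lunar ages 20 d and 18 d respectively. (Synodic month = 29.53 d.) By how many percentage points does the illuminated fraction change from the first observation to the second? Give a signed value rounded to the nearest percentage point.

θ₁ = 360° × 20/29.53 = 243.8°, f₁ = (1 − cos θ₁)/2 = 0.721.
θ₂ = 360° × 18/29.53 = 219.4°, f₂ = (1 − cos θ₂)/2 = 0.886.
Change = f₂ − f₁ = +0.166 → +17 percentage points.

+17 percentage points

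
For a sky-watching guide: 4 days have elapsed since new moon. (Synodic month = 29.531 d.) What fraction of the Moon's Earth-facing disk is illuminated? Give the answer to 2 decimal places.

0.17

The Moon has covered 4/29.531 of its cycle, so θ ≈ 360° × 4/29.531 = 48.8°.
Illuminated fraction = (1 − cos 48.8°)/2 = (1 − 0.659)/2 ≈ 0.170.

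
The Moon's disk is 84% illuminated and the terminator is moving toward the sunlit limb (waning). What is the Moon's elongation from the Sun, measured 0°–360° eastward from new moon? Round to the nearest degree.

cos θ = 1 − 2f = -0.680, giving a principal value of 132.8°.
Waning ⇒ past full, so θ = 360° − 132.8° = 227.2°.

227°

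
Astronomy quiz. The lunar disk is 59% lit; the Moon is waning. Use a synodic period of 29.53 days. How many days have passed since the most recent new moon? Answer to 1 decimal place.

21.3 days

From f = (1 − cos θ)/2: cos θ = 1 − 2×0.59 = -0.180; arccos → 100.4°.
A waning Moon lies in 180°–360°, so θ = 360° − 100.4° = 259.6°.
That fraction of the synodic month is 259.6/360 × 29.53 d ≈ 21.30 d.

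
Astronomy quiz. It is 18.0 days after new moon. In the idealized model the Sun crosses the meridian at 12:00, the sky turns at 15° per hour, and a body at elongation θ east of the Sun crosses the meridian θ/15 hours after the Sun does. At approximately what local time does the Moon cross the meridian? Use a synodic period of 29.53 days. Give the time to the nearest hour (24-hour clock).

03:00

The Moon has covered 18.0/29.53 of its cycle, so θ ≈ 360° × 18.0/29.53 = 219.4°.
At 15° of sky rotation per hour, 219.4° corresponds to a 14.63 h lag.
12:00 + 14.63 h ≈ 02:38 → 03:00 to the nearest hour.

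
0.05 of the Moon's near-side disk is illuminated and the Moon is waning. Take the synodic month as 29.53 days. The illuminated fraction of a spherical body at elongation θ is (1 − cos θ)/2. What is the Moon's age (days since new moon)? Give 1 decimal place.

cos θ = 1 − 2f = 0.900, giving a principal value of 25.8°.
Since the Moon is past full (waning), take the reflex angle: θ = 360° − 25.8° = 334.2°.
At 360°/29.53 d per day, 334.2° corresponds to 27.41 days.

27.4 days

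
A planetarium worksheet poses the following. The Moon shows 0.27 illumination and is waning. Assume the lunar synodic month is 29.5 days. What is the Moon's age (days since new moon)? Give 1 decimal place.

24.4 days

From f = (1 − cos θ)/2: cos θ = 1 − 2×0.27 = 0.460; arccos → 62.6°.
A waning Moon lies in 180°–360°, so θ = 360° − 62.6° = 297.4°.
Age = 29.5 × 297.4°/360° ≈ 24.37 days.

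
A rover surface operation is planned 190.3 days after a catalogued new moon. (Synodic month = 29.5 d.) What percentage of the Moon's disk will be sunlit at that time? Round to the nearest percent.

98%

Reduce mod P: 190.3 − 6×29.5 = 13.30 d into the current lunation.
The Moon has covered 13.30/29.5 of its cycle, so θ ≈ 360° × 13.30/29.5 = 162.3°.
Illuminated fraction = (1 − cos 162.3°)/2 = (1 − (-0.953))/2 ≈ 0.976, so 98%.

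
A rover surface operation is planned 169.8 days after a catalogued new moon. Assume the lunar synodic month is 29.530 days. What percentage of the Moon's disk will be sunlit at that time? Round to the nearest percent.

50%

169.8/29.530 = 5.750 lunations, so 5 complete cycles and 22.15 d into the next.
The Moon has covered 22.15/29.530 of its cycle, so θ ≈ 360° × 22.15/29.530 = 270.0°.
Illuminated fraction = (1 − cos 270.0°)/2 = (1 − 0.001)/2 ≈ 0.500, so 50%.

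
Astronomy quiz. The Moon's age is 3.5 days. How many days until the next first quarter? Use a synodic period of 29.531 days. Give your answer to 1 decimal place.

First quarter is 0.25 of the way through the cycle: age 0.25 × 29.531 = 7.383 d.
So 3.883 days remain (7.383 − 3.5).

3.9 days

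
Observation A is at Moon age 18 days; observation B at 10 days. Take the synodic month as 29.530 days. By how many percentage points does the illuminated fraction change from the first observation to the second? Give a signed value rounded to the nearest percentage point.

-12 pp

First observation: θ = 360°·18/29.530 = 219.4°, so f = 0.886.
Second observation: θ = 121.9°, f = 0.764.
Δf = 0.764 − 0.886 = -0.122, i.e. -12 pp.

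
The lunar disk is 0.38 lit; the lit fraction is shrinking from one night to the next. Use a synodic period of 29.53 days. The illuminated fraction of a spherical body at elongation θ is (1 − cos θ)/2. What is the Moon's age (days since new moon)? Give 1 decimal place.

23.3 days

cos θ = 1 − 2f = 0.240, giving a principal value of 76.1°.
Waning ⇒ past full, so θ = 360° − 76.1° = 283.9°.
That fraction of the synodic month is 283.9/360 × 29.53 d ≈ 23.29 d.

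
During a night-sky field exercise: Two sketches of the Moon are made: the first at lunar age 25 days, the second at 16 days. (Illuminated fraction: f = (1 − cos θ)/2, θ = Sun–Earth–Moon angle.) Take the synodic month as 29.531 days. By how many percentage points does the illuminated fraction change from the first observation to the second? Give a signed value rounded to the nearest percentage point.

+77 percentage points

θ₁ = 360° × 25/29.531 = 304.8°, f₁ = (1 − cos θ₁)/2 = 0.215.
θ₂ = 360° × 16/29.531 = 195.0°, f₂ = (1 − cos θ₂)/2 = 0.983.
Change = f₂ − f₁ = +0.768 → +77 percentage points.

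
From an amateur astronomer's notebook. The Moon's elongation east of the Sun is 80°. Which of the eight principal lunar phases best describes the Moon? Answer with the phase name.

first quarter

The first quarter sector spans roughly 68°–112°; 80° falls inside it.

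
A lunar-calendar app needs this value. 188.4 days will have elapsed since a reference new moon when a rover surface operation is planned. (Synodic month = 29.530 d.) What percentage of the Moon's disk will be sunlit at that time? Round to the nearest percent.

188.4 d spans 6 complete synodic months (6 × 29.530 = 177.18 d) plus 11.22 d.
The Moon has covered 11.22/29.530 of its cycle, so θ ≈ 360° × 11.22/29.530 = 136.8°.
cos 136.8° = (-0.729), so f = (1 − (-0.729))/2 = 0.864, so 86%.

86%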